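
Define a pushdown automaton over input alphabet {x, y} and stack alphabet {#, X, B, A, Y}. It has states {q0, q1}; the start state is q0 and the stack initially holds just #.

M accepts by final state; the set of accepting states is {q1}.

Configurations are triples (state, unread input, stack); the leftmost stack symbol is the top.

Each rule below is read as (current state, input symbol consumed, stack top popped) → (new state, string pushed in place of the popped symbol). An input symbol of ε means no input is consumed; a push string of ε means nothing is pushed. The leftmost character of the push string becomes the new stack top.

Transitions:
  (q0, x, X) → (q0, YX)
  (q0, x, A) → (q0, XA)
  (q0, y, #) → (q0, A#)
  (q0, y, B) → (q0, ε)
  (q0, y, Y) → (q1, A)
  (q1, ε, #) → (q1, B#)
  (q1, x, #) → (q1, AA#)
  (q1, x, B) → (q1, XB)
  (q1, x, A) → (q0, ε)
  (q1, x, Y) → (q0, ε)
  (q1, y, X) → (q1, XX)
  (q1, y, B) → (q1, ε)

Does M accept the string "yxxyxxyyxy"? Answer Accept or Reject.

No computation consumes all input and reaches a final state.

Reject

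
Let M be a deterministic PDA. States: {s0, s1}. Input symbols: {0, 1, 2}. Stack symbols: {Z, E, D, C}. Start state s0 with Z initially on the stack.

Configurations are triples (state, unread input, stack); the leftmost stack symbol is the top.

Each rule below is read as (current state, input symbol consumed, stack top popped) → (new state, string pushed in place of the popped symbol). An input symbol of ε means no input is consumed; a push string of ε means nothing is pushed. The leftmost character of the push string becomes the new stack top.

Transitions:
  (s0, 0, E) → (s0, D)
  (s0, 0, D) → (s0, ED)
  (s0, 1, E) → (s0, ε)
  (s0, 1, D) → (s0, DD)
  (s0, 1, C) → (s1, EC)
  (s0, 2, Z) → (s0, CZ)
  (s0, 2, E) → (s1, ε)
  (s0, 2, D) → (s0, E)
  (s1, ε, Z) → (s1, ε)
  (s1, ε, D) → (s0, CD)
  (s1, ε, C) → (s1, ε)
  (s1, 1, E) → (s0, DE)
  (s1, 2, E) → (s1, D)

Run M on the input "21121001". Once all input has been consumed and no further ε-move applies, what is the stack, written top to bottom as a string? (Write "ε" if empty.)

DCZ

(s0, 21121001, Z)
  read 2, top Z: go to s0, push CZ → (s0, 1121001, CZ)
  read 1, top C: go to s1, push EC → (s1, 121001, ECZ)
  read 1, top E: go to s0, push DE → (s0, 21001, DECZ)
  read 2, top D: go to s0, push E → (s0, 1001, EECZ)
  read 1, top E: go to s0, push ε → (s0, 001, ECZ)
  read 0, top E: go to s0, push D → (s0, 01, DCZ)
  read 0, top D: go to s0, push ED → (s0, 1, EDCZ)
  read 1, top E: go to s0, push ε → (s0, ε, DCZ)
All input consumed in state s0 with stack DCZ.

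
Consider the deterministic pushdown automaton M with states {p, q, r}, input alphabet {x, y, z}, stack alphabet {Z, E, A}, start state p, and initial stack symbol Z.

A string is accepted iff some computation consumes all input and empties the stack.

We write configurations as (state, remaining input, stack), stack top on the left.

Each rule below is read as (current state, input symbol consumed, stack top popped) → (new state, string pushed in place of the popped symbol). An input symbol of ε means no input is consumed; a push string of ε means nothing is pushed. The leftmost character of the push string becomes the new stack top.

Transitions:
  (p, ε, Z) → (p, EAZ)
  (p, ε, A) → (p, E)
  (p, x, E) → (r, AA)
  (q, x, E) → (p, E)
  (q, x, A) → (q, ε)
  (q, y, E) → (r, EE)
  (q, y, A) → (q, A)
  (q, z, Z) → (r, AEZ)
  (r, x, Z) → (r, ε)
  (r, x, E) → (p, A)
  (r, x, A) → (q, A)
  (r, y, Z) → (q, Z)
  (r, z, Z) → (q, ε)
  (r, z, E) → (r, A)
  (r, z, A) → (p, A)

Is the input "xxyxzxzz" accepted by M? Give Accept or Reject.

Reject

(p, xxyxzxzz, Z)
  ε-move, top Z: go to p, push EAZ → (p, xxyxzxzz, EAZ)
  read x, top E: go to r, push AA → (r, xyxzxzz, AAAZ)
  read x, top A: go to q, push A → (q, yxzxzz, AAAZ)
  read y, top A: go to q, push A → (q, xzxzz, AAAZ)
  read x, top A: go to q, push ε → (q, zxzz, AAZ)
No transition applies at (q, zxzz, AAZ); input not fully consumed.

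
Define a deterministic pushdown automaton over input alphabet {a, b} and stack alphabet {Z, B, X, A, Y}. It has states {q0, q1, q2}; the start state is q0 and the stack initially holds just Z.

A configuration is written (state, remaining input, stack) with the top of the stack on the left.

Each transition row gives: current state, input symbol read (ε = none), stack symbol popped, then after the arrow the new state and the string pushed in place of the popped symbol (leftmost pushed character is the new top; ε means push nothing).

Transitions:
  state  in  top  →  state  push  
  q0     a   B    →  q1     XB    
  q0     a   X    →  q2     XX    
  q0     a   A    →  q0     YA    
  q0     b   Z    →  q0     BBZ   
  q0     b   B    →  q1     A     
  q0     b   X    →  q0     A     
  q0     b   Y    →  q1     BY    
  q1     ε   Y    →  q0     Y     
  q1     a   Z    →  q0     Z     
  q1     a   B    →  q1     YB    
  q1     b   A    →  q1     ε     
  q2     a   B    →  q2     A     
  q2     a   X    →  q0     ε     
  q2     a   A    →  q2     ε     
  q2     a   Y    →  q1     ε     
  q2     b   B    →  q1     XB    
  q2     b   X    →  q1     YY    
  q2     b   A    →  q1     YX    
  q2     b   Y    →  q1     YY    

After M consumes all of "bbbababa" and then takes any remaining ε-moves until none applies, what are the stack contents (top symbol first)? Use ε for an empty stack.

YBYBYBZ

(q0, bbbababa, Z)
  read b, top Z: go to q0, push BBZ → (q0, bbababa, BBZ)
  read b, top B: go to q1, push A → (q1, bababa, ABZ)
  read b, top A: go to q1, push ε → (q1, ababa, BZ)
  read a, top B: go to q1, push YB → (q1, baba, YBZ)
  ε-move, top Y: go to q0, push Y → (q0, baba, YBZ)
  read b, top Y: go to q1, push BY → (q1, aba, BYBZ)
  read a, top B: go to q1, push YB → (q1, ba, YBYBZ)
  ε-move, top Y: go to q0, push Y → (q0, ba, YBYBZ)
  read b, top Y: go to q1, push BY → (q1, a, BYBYBZ)
  read a, top B: go to q1, push YB → (q1, ε, YBYBYBZ)
  ε-move, top Y: go to q0, push Y → (q0, ε, YBYBYBZ)
All input consumed in state q0 with stack YBYBYBZ.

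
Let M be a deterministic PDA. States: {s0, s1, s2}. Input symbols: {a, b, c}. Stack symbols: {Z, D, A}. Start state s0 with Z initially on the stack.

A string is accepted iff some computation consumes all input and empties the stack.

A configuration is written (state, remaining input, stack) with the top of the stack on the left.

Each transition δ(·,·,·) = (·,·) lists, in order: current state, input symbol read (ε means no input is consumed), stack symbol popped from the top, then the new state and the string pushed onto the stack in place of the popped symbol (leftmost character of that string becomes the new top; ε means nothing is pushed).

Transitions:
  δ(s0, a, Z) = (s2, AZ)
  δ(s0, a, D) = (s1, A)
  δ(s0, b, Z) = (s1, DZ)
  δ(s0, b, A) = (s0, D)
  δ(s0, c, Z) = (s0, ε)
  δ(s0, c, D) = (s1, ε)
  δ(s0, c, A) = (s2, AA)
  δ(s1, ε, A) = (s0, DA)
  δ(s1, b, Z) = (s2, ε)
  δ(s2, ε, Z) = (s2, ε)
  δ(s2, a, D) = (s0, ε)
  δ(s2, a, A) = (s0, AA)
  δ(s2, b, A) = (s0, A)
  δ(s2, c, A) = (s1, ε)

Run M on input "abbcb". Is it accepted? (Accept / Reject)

Accept

(s0, abbcb, Z)
  read a, top Z: go to s2, push AZ → (s2, bbcb, AZ)
  read b, top A: go to s0, push A → (s0, bcb, AZ)
  read b, top A: go to s0, push D → (s0, cb, DZ)
  read c, top D: go to s1, push ε → (s1, b, Z)
  read b, top Z: go to s2, push ε → (s2, ε, ε)
All input consumed and the stack is empty.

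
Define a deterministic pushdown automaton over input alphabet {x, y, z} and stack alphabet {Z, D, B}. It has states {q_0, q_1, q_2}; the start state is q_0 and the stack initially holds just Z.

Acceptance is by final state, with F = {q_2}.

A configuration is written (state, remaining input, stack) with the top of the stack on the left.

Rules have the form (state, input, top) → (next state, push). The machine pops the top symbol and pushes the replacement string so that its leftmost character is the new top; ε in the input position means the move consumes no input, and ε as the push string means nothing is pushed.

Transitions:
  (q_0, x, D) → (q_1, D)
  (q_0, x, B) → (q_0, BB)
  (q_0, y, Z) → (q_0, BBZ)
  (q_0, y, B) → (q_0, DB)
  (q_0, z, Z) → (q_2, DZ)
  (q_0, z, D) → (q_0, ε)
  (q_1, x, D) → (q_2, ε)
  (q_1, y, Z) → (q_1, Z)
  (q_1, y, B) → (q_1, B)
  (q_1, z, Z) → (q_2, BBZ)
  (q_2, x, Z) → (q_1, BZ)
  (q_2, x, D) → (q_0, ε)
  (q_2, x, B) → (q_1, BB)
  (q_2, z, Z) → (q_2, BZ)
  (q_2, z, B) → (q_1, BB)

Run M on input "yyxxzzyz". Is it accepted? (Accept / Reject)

(q_0, yyxxzzyz, Z) ⊢ (q_0, yxxzzyz, BBZ) ⊢ (q_0, xxzzyz, DBBZ) ⊢ (q_1, xzzyz, DBBZ) ⊢ (q_2, zzyz, BBZ) ⊢ (q_1, zyz, BBBZ)
No transition applies at (q_1, zyz, BBBZ); input not fully consumed.

Reject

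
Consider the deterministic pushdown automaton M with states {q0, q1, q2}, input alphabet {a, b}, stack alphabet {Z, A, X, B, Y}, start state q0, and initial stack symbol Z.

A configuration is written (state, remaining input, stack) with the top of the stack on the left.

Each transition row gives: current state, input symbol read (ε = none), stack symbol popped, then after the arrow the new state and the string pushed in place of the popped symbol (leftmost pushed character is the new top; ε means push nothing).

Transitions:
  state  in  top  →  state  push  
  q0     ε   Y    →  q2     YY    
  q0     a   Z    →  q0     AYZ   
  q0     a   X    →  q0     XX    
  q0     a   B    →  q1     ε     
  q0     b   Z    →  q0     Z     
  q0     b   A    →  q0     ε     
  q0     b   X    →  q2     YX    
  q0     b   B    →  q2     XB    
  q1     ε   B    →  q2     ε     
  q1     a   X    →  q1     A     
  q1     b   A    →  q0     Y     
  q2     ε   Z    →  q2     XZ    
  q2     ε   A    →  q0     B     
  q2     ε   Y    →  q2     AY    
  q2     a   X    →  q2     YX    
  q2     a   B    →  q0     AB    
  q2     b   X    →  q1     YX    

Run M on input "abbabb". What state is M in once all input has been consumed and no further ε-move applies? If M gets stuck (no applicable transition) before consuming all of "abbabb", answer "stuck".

(q0, abbabb, Z)
  read a, top Z: go to q0, push AYZ → (q0, bbabb, AYZ)
  read b, top A: go to q0, push ε → (q0, babb, YZ)
  ε-move, top Y: go to q2, push YY → (q2, babb, YYZ)
  ε-move, top Y: go to q2, push AY → (q2, babb, AYYZ)
  ε-move, top A: go to q0, push B → (q0, babb, BYYZ)
  read b, top B: go to q2, push XB → (q2, abb, XBYYZ)
  read a, top X: go to q2, push YX → (q2, bb, YXBYYZ)
  ε-move, top Y: go to q2, push AY → (q2, bb, AYXBYYZ)
  ε-move, top A: go to q0, push B → (q0, bb, BYXBYYZ)
  read b, top B: go to q2, push XB → (q2, b, XBYXBYYZ)
  read b, top X: go to q1, push YX → (q1, ε, YXBYXBYYZ)
All input consumed; M is in state q1.

q1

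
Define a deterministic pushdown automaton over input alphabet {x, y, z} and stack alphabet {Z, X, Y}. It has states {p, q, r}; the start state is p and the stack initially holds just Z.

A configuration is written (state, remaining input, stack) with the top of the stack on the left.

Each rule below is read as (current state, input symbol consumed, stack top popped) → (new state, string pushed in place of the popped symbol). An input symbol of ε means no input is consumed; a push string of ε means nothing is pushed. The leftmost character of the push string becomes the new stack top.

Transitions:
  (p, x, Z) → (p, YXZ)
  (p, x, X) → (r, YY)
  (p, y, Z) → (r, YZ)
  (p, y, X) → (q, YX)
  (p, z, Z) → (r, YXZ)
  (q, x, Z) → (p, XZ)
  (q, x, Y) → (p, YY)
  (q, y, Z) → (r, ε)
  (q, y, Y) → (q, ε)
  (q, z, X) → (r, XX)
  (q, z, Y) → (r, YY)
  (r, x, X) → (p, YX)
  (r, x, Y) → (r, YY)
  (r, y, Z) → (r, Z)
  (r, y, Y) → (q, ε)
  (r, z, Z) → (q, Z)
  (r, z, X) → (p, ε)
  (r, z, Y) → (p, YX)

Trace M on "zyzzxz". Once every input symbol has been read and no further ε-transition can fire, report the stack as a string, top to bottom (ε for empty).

(p, zyzzxz, Z)
  read z, top Z: go to r, push YXZ → (r, yzzxz, YXZ)
  read y, top Y: go to q, push ε → (q, zzxz, XZ)
  read z, top X: go to r, push XX → (r, zxz, XXZ)
  read z, top X: go to p, push ε → (p, xz, XZ)
  read x, top X: go to r, push YY → (r, z, YYZ)
  read z, top Y: go to p, push YX → (p, ε, YXYZ)
All input consumed in state p with stack YXYZ.

YXYZ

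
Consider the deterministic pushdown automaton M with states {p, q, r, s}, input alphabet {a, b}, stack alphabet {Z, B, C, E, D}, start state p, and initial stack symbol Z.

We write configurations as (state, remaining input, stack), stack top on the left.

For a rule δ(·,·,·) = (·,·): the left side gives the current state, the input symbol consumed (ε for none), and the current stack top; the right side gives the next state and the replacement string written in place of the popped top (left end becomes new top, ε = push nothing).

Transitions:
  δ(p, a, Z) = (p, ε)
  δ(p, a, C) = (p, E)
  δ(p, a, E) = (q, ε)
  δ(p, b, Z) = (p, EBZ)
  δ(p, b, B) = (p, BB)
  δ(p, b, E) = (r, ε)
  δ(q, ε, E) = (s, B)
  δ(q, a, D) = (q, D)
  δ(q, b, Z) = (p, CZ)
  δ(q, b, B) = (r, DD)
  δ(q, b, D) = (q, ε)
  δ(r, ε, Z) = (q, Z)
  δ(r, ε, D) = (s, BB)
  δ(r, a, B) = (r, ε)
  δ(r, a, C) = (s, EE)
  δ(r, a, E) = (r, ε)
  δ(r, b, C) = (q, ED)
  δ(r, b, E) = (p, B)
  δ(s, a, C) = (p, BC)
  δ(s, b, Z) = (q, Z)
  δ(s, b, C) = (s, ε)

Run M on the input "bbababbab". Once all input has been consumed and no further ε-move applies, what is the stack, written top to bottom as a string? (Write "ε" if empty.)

Z

(p, bbababbab, Z)
  read b, top Z: go to p, push EBZ → (p, bababbab, EBZ)
  read b, top E: go to r, push ε → (r, ababbab, BZ)
  read a, top B: go to r, push ε → (r, babbab, Z)
  ε-move, top Z: go to q, push Z → (q, babbab, Z)
  read b, top Z: go to p, push CZ → (p, abbab, CZ)
  read a, top C: go to p, push E → (p, bbab, EZ)
  read b, top E: go to r, push ε → (r, bab, Z)
  ε-move, top Z: go to q, push Z → (q, bab, Z)
  read b, top Z: go to p, push CZ → (p, ab, CZ)
  read a, top C: go to p, push E → (p, b, EZ)
  read b, top E: go to r, push ε → (r, ε, Z)
  ε-move, top Z: go to q, push Z → (q, ε, Z)
All input consumed in state q with stack Z.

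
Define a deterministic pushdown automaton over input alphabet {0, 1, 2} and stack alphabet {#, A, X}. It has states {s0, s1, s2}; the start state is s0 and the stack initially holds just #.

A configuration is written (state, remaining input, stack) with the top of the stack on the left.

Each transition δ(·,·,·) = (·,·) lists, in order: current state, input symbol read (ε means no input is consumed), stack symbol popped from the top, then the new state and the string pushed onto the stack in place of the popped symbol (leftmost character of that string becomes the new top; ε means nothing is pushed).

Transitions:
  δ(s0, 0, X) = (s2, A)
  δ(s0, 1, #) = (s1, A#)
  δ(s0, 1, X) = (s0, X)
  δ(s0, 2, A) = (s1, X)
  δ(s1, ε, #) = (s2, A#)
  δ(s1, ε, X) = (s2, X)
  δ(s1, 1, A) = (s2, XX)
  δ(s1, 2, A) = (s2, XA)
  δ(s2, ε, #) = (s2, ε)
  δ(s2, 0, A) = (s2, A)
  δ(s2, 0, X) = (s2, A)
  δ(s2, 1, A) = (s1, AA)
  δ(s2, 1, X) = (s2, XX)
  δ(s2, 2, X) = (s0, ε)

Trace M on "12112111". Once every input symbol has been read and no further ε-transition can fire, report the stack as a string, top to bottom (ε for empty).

XXA#

(s0, 12112111, #)
  read 1, top #: go to s1, push A# → (s1, 2112111, A#)
  read 2, top A: go to s2, push XA → (s2, 112111, XA#)
  read 1, top X: go to s2, push XX → (s2, 12111, XXA#)
  read 1, top X: go to s2, push XX → (s2, 2111, XXXA#)
  read 2, top X: go to s0, push ε → (s0, 111, XXA#)
  read 1, top X: go to s0, push X → (s0, 11, XXA#)
  read 1, top X: go to s0, push X → (s0, 1, XXA#)
  read 1, top X: go to s0, push X → (s0, ε, XXA#)
All input consumed in state s0 with stack XXA#.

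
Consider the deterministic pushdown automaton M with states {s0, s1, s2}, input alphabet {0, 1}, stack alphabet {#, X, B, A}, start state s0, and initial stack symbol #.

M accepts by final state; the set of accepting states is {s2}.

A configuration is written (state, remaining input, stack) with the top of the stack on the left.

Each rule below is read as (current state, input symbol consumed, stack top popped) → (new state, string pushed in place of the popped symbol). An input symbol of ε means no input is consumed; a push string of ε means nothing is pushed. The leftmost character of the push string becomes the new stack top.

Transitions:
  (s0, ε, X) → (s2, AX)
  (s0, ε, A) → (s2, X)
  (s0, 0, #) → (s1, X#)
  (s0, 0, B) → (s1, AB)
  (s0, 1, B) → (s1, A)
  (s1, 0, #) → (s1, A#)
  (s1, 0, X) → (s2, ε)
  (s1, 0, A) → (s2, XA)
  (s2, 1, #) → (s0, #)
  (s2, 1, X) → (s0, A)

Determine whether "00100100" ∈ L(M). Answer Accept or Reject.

(s0, 00100100, #)
  read 0, top #: go to s1, push X# → (s1, 0100100, X#)
  read 0, top X: go to s2, push ε → (s2, 100100, #)
  read 1, top #: go to s0, push # → (s0, 00100, #)
  read 0, top #: go to s1, push X# → (s1, 0100, X#)
  read 0, top X: go to s2, push ε → (s2, 100, #)
  read 1, top #: go to s0, push # → (s0, 00, #)
  read 0, top #: go to s1, push X# → (s1, 0, X#)
  read 0, top X: go to s2, push ε → (s2, ε, #)
All input consumed; state s2 ∈ F.

Accept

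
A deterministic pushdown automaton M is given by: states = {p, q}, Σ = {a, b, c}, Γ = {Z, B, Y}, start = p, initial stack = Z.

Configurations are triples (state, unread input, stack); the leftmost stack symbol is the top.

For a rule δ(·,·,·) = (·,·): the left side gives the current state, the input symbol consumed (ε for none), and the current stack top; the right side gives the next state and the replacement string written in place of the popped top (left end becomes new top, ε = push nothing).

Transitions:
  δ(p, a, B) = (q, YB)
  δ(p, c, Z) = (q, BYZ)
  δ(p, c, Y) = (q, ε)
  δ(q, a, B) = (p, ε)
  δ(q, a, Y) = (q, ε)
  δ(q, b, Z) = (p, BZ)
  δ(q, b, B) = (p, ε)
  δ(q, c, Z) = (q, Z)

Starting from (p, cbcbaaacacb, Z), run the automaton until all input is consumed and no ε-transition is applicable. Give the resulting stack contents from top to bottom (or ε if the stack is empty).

BZ

(p, cbcbaaacacb, Z)
  read c, top Z: go to q, push BYZ → (q, bcbaaacacb, BYZ)
  read b, top B: go to p, push ε → (p, cbaaacacb, YZ)
  read c, top Y: go to q, push ε → (q, baaacacb, Z)
  read b, top Z: go to p, push BZ → (p, aaacacb, BZ)
  read a, top B: go to q, push YB → (q, aacacb, YBZ)
  read a, top Y: go to q, push ε → (q, acacb, BZ)
  read a, top B: go to p, push ε → (p, cacb, Z)
  read c, top Z: go to q, push BYZ → (q, acb, BYZ)
  read a, top B: go to p, push ε → (p, cb, YZ)
  read c, top Y: go to q, push ε → (q, b, Z)
  read b, top Z: go to p, push BZ → (p, ε, BZ)
All input consumed in state p with stack BZ.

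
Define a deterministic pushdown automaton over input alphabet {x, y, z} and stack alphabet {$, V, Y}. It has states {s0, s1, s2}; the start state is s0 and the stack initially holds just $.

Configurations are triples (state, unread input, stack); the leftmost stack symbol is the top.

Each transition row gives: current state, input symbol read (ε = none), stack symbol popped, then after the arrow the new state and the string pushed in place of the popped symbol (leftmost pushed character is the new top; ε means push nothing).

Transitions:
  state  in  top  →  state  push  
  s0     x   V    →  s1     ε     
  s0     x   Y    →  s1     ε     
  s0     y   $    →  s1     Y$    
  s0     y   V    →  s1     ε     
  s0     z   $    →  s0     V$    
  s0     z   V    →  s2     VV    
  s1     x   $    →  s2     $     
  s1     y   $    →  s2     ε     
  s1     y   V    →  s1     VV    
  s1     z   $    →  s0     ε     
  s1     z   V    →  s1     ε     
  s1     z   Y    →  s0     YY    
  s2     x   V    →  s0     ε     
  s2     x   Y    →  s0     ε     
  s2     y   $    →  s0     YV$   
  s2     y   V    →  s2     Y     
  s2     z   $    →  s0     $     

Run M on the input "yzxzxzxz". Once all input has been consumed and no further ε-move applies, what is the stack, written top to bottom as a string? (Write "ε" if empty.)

(s0, yzxzxzxz, $)
  read y, top $: go to s1, push Y$ → (s1, zxzxzxz, Y$)
  read z, top Y: go to s0, push YY → (s0, xzxzxz, YY$)
  read x, top Y: go to s1, push ε → (s1, zxzxz, Y$)
  read z, top Y: go to s0, push YY → (s0, xzxz, YY$)
  read x, top Y: go to s1, push ε → (s1, zxz, Y$)
  read z, top Y: go to s0, push YY → (s0, xz, YY$)
  read x, top Y: go to s1, push ε → (s1, z, Y$)
  read z, top Y: go to s0, push YY → (s0, ε, YY$)
All input consumed in state s0 with stack YY$.

YY$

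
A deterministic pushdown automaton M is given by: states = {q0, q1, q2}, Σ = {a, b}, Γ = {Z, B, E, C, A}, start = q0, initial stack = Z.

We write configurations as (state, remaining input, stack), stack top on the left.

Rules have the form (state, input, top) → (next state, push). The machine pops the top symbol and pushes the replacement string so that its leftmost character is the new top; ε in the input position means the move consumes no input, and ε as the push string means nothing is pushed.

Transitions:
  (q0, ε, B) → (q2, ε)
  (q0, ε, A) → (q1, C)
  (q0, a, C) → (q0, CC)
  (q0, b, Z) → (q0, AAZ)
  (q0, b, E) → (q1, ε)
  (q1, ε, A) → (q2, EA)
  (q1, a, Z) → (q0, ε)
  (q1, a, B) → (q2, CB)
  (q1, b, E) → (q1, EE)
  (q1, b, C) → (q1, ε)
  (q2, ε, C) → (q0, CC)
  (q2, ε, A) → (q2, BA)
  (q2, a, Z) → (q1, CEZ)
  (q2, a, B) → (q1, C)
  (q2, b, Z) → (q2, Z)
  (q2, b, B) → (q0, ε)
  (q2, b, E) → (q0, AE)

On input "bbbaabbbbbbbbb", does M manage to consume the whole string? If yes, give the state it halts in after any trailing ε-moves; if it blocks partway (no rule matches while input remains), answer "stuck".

(q0, bbbaabbbbbbbbb, Z)
  read b, top Z: go to q0, push AAZ → (q0, bbaabbbbbbbbb, AAZ)
  ε-move, top A: go to q1, push C → (q1, bbaabbbbbbbbb, CAZ)
  read b, top C: go to q1, push ε → (q1, baabbbbbbbbb, AZ)
  ε-move, top A: go to q2, push EA → (q2, baabbbbbbbbb, EAZ)
  read b, top E: go to q0, push AE → (q0, aabbbbbbbbb, AEAZ)
  ε-move, top A: go to q1, push C → (q1, aabbbbbbbbb, CEAZ)
No transition for (q1, a, top C); M blocks with input aabbbbbbbbb remaining.

stuck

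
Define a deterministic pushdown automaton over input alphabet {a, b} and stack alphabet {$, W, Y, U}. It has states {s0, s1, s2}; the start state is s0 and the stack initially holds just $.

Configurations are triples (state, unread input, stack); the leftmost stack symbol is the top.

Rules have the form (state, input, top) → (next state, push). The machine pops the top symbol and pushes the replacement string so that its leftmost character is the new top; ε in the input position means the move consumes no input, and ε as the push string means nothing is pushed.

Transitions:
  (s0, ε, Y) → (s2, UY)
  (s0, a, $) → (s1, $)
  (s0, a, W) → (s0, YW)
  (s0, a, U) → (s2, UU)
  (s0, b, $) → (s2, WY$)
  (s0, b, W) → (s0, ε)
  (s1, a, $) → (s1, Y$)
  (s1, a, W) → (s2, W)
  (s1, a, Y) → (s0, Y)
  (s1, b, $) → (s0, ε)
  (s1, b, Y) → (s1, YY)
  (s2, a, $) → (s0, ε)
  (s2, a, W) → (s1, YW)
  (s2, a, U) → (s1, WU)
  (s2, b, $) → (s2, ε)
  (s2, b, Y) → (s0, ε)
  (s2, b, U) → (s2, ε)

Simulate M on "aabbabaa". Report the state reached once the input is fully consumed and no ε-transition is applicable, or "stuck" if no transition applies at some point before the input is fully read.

(s0, aabbabaa, $) ⊢ (s1, abbabaa, $) ⊢ (s1, bbabaa, Y$) ⊢ (s1, babaa, YY$) ⊢ (s1, abaa, YYY$) ⊢ (s0, baa, YYY$) ⊢ (s2, baa, UYYY$) ⊢ (s2, aa, YYY$)
No transition for (s2, a, top Y); M blocks with input aa remaining.

stuck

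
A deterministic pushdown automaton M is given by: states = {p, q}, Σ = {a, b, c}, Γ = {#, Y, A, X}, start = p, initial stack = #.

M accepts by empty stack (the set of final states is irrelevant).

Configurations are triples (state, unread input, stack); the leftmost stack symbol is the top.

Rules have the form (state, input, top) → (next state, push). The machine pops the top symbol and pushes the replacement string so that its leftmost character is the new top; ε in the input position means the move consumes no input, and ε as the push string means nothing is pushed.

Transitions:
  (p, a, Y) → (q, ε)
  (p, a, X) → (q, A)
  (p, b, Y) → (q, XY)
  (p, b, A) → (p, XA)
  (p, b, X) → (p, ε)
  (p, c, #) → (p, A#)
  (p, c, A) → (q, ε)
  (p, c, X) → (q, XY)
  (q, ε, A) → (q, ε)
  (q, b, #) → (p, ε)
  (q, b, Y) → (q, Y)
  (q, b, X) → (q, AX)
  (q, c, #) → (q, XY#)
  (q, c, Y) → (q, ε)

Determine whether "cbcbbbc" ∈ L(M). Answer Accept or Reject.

(p, cbcbbbc, #) ⊢ (p, bcbbbc, A#) ⊢ (p, cbbbc, XA#) ⊢ (q, bbbc, XYA#) ⊢ (q, bbc, AXYA#) ⊢ (q, bbc, XYA#) ⊢ (q, bc, AXYA#) ⊢ (q, bc, XYA#) ⊢ (q, c, AXYA#) ⊢ (q, c, XYA#)
No transition applies at (q, c, XYA#); input not fully consumed.

Reject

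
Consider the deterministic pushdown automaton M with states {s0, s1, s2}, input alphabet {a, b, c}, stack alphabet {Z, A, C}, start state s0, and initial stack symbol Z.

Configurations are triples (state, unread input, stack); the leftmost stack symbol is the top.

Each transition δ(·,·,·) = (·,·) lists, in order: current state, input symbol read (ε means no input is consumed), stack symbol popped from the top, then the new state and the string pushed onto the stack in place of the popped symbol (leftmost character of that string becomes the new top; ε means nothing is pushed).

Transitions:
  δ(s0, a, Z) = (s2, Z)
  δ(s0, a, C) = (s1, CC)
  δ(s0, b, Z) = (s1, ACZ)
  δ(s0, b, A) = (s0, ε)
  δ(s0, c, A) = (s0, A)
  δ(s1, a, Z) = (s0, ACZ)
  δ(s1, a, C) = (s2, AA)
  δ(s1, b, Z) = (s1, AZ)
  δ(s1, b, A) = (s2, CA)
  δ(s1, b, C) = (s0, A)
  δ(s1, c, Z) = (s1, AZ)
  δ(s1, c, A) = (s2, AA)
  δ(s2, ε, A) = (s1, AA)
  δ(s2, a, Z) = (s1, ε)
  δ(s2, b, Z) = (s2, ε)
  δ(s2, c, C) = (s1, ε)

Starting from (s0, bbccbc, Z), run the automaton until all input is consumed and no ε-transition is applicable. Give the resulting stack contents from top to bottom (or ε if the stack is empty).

(s0, bbccbc, Z) ⊢ (s1, bccbc, ACZ) ⊢ (s2, ccbc, CACZ) ⊢ (s1, cbc, ACZ) ⊢ (s2, bc, AACZ) ⊢ (s1, bc, AAACZ) ⊢ (s2, c, CAAACZ) ⊢ (s1, ε, AAACZ)
All input consumed in state s1 with stack AAACZ.

AAACZ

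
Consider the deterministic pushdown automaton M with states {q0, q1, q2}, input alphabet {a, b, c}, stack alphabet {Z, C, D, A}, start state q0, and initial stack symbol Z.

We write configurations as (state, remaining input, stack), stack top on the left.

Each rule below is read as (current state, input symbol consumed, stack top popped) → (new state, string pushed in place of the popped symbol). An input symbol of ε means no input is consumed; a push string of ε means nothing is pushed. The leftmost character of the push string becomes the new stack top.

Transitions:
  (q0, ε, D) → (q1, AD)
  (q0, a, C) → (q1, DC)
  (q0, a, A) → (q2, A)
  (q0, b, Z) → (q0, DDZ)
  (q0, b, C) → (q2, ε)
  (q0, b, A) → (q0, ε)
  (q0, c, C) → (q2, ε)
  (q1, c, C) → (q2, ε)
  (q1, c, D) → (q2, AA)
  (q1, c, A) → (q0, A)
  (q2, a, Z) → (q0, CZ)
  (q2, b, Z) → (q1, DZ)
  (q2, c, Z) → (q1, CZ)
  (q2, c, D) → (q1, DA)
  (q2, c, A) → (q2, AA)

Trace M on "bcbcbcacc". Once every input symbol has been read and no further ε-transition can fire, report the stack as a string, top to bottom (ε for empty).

(q0, bcbcbcacc, Z)
  read b, top Z: go to q0, push DDZ → (q0, cbcbcacc, DDZ)
  ε-move, top D: go to q1, push AD → (q1, cbcbcacc, ADDZ)
  read c, top A: go to q0, push A → (q0, bcbcacc, ADDZ)
  read b, top A: go to q0, push ε → (q0, cbcacc, DDZ)
  ε-move, top D: go to q1, push AD → (q1, cbcacc, ADDZ)
  read c, top A: go to q0, push A → (q0, bcacc, ADDZ)
  read b, top A: go to q0, push ε → (q0, cacc, DDZ)
  ε-move, top D: go to q1, push AD → (q1, cacc, ADDZ)
  read c, top A: go to q0, push A → (q0, acc, ADDZ)
  read a, top A: go to q2, push A → (q2, cc, ADDZ)
  read c, top A: go to q2, push AA → (q2, c, AADDZ)
  read c, top A: go to q2, push AA → (q2, ε, AAADDZ)
All input consumed in state q2 with stack AAADDZ.

AAADDZ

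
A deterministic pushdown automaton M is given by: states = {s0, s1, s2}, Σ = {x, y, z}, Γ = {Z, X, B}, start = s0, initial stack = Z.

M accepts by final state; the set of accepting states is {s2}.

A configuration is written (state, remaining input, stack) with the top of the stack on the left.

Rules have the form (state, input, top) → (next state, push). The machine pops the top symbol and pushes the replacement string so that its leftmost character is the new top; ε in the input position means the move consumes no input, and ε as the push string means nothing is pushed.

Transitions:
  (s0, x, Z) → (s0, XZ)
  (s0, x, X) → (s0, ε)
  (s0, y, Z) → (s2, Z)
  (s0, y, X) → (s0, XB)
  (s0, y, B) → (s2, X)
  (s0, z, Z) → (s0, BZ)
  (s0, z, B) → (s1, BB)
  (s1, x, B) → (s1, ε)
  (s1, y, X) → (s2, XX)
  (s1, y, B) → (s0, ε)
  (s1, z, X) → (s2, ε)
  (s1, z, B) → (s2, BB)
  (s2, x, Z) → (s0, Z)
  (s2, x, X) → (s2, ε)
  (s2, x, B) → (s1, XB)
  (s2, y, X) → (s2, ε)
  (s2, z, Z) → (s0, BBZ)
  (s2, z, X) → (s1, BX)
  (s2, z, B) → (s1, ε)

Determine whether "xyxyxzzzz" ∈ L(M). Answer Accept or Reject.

(s0, xyxyxzzzz, Z)
  read x, top Z: go to s0, push XZ → (s0, yxyxzzzz, XZ)
  read y, top X: go to s0, push XB → (s0, xyxzzzz, XBZ)
  read x, top X: go to s0, push ε → (s0, yxzzzz, BZ)
  read y, top B: go to s2, push X → (s2, xzzzz, XZ)
  read x, top X: go to s2, push ε → (s2, zzzz, Z)
  read z, top Z: go to s0, push BBZ → (s0, zzz, BBZ)
  read z, top B: go to s1, push BB → (s1, zz, BBBZ)
  read z, top B: go to s2, push BB → (s2, z, BBBBZ)
  read z, top B: go to s1, push ε → (s1, ε, BBBZ)
All input consumed; state s1 ∉ F and no further ε-move applies.

Reject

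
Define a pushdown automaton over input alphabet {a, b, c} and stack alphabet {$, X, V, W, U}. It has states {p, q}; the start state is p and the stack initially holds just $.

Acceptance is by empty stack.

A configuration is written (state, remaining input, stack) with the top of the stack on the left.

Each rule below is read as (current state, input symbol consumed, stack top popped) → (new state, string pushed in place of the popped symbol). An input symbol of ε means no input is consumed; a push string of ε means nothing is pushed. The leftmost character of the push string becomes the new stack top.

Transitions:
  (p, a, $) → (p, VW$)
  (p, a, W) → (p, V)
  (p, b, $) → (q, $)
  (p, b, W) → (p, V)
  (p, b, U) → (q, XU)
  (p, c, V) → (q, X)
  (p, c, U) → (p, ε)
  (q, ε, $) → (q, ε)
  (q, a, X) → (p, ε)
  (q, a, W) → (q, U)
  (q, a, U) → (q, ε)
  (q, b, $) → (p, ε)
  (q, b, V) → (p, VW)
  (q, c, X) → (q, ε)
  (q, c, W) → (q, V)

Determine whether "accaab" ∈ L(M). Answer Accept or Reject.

Accept

One accepting computation: (p, accaab, $) ⊢ (p, ccaab, VW$) ⊢ (q, caab, XW$) ⊢ (q, aab, W$) ⊢ (q, ab, U$) ⊢ (q, b, $) ⊢ (p, ε, ε)
All input consumed and the stack is empty.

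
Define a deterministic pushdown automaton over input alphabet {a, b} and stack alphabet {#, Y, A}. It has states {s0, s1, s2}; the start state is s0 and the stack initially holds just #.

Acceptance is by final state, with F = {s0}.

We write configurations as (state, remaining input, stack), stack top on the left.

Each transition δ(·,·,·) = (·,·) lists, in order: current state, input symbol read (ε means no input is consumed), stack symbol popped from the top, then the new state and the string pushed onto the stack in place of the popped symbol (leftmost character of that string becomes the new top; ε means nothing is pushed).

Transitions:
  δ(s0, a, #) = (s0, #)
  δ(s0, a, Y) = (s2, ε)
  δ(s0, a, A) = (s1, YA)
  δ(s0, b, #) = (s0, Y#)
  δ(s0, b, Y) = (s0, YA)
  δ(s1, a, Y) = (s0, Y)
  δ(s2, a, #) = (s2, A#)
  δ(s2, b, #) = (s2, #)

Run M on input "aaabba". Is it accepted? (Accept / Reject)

(s0, aaabba, #)
  read a, top #: go to s0, push # → (s0, aabba, #)
  read a, top #: go to s0, push # → (s0, abba, #)
  read a, top #: go to s0, push # → (s0, bba, #)
  read b, top #: go to s0, push Y# → (s0, ba, Y#)
  read b, top Y: go to s0, push YA → (s0, a, YA#)
  read a, top Y: go to s2, push ε → (s2, ε, A#)
All input consumed; state s2 ∉ F and no further ε-move applies.

Reject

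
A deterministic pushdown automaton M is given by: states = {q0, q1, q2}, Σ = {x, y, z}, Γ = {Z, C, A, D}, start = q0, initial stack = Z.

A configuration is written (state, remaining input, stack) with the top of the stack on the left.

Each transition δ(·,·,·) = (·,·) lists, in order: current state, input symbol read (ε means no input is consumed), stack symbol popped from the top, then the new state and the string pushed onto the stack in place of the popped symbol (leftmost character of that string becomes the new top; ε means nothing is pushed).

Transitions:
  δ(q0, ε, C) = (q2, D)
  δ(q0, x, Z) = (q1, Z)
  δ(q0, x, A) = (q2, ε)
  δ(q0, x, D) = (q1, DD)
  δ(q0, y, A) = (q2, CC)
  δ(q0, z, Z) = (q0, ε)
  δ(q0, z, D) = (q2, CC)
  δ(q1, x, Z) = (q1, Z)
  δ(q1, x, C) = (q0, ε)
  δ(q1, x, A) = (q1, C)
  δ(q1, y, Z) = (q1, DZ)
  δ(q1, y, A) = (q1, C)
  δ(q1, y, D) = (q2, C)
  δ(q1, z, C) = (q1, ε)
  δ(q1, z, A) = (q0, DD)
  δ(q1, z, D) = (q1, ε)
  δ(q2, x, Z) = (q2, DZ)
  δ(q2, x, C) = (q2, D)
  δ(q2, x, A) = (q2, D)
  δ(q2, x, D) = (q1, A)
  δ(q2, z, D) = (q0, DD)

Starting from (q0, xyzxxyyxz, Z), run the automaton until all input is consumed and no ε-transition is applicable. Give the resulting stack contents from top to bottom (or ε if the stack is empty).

(q0, xyzxxyyxz, Z)
  read x, top Z: go to q1, push Z → (q1, yzxxyyxz, Z)
  read y, top Z: go to q1, push DZ → (q1, zxxyyxz, DZ)
  read z, top D: go to q1, push ε → (q1, xxyyxz, Z)
  read x, top Z: go to q1, push Z → (q1, xyyxz, Z)
  read x, top Z: go to q1, push Z → (q1, yyxz, Z)
  read y, top Z: go to q1, push DZ → (q1, yxz, DZ)
  read y, top D: go to q2, push C → (q2, xz, CZ)
  read x, top C: go to q2, push D → (q2, z, DZ)
  read z, top D: go to q0, push DD → (q0, ε, DDZ)
All input consumed in state q0 with stack DDZ.

DDZ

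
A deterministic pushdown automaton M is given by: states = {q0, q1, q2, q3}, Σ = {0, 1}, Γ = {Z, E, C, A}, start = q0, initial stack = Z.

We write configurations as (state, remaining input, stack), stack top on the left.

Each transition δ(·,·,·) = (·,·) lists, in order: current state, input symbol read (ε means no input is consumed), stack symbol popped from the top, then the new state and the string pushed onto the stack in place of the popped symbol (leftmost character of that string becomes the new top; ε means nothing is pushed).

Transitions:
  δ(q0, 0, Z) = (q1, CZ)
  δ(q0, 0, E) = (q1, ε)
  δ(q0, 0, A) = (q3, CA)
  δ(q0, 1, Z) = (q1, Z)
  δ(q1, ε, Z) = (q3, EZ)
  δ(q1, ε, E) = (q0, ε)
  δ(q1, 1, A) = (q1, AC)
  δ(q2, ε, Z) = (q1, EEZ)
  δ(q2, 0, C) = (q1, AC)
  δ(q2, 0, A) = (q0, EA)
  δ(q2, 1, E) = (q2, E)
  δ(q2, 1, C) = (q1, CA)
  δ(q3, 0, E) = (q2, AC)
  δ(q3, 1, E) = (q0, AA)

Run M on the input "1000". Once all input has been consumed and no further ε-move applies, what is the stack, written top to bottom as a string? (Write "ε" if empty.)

ACZ

(q0, 1000, Z)
  read 1, top Z: go to q1, push Z → (q1, 000, Z)
  ε-move, top Z: go to q3, push EZ → (q3, 000, EZ)
  read 0, top E: go to q2, push AC → (q2, 00, ACZ)
  read 0, top A: go to q0, push EA → (q0, 0, EACZ)
  read 0, top E: go to q1, push ε → (q1, ε, ACZ)
All input consumed in state q1 with stack ACZ.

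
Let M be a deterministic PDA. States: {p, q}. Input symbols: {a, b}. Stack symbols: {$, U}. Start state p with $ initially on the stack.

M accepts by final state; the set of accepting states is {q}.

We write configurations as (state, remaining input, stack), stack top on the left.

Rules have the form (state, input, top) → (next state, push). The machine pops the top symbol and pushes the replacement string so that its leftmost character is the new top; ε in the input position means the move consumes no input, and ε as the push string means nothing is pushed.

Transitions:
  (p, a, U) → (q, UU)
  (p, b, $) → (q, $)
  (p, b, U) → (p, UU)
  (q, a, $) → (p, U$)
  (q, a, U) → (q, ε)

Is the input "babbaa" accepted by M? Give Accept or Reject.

(p, babbaa, $) ⊢ (q, abbaa, $) ⊢ (p, bbaa, U$) ⊢ (p, baa, UU$) ⊢ (p, aa, UUU$) ⊢ (q, a, UUUU$) ⊢ (q, ε, UUU$)
All input consumed; state q ∈ F.

Accept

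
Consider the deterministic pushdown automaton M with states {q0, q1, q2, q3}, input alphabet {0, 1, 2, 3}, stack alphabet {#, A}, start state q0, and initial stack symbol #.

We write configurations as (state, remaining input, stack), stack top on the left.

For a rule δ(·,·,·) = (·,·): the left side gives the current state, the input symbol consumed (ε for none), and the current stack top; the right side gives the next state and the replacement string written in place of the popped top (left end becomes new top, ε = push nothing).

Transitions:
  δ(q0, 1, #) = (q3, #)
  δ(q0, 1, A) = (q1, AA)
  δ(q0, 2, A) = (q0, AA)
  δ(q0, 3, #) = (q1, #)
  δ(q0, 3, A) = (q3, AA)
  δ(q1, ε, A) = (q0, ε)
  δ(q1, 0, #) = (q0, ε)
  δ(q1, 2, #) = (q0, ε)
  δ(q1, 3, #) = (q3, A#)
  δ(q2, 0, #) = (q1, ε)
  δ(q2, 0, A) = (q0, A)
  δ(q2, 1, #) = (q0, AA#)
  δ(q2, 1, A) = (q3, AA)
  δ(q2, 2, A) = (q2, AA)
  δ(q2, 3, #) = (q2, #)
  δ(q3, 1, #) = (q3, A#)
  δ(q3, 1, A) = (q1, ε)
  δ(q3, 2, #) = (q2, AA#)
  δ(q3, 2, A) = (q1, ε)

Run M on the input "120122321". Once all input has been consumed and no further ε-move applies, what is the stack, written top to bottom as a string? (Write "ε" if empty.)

AAA#

(q0, 120122321, #)
  read 1, top #: go to q3, push # → (q3, 20122321, #)
  read 2, top #: go to q2, push AA# → (q2, 0122321, AA#)
  read 0, top A: go to q0, push A → (q0, 122321, AA#)
  read 1, top A: go to q1, push AA → (q1, 22321, AAA#)
  ε-move, top A: go to q0, push ε → (q0, 22321, AA#)
  read 2, top A: go to q0, push AA → (q0, 2321, AAA#)
  read 2, top A: go to q0, push AA → (q0, 321, AAAA#)
  read 3, top A: go to q3, push AA → (q3, 21, AAAAA#)
  read 2, top A: go to q1, push ε → (q1, 1, AAAA#)
  ε-move, top A: go to q0, push ε → (q0, 1, AAA#)
  read 1, top A: go to q1, push AA → (q1, ε, AAAA#)
  ε-move, top A: go to q0, push ε → (q0, ε, AAA#)
All input consumed in state q0 with stack AAA#.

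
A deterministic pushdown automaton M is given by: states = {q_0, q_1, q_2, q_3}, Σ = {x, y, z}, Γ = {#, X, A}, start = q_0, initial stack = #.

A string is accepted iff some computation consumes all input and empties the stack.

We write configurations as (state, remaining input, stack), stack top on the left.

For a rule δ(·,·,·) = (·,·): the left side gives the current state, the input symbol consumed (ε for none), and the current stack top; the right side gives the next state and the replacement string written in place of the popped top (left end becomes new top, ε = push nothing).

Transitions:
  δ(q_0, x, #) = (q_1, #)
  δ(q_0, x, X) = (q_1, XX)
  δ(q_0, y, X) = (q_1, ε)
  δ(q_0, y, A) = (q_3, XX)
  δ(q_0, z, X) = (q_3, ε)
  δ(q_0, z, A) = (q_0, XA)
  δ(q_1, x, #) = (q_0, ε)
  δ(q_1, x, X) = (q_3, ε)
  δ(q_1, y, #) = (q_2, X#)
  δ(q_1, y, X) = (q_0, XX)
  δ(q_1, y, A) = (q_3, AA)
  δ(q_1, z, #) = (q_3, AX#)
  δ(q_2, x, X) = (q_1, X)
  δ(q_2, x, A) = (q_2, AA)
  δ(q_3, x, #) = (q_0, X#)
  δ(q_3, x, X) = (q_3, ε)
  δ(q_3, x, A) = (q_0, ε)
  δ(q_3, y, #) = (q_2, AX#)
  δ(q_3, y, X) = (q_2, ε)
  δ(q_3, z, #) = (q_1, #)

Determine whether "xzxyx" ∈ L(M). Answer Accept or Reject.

Accept

(q_0, xzxyx, #)
  read x, top #: go to q_1, push # → (q_1, zxyx, #)
  read z, top #: go to q_3, push AX# → (q_3, xyx, AX#)
  read x, top A: go to q_0, push ε → (q_0, yx, X#)
  read y, top X: go to q_1, push ε → (q_1, x, #)
  read x, top #: go to q_0, push ε → (q_0, ε, ε)
All input consumed and the stack is empty.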